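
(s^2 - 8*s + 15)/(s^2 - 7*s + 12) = (s - 5)/(s - 4)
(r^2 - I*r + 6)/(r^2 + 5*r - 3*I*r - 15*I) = (r + 2*I)/(r + 5)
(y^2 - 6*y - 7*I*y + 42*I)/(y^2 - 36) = (y - 7*I)/(y + 6)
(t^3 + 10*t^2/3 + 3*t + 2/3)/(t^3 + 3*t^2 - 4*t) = (3*t^3 + 10*t^2 + 9*t + 2)/(3*t*(t^2 + 3*t - 4))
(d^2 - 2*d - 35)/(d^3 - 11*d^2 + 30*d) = (d^2 - 2*d - 35)/(d*(d^2 - 11*d + 30))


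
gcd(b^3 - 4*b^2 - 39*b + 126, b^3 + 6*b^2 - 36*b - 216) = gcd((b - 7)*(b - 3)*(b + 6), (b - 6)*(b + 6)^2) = b + 6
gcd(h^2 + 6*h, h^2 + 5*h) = h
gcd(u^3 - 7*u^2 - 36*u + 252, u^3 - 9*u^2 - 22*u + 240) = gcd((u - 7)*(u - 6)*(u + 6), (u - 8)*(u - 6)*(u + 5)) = u - 6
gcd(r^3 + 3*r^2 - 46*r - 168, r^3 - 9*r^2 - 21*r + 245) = r - 7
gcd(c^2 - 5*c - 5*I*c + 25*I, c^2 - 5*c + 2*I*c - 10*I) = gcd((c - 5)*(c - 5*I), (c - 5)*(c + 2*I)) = c - 5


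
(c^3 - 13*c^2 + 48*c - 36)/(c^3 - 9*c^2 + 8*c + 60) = (c^2 - 7*c + 6)/(c^2 - 3*c - 10)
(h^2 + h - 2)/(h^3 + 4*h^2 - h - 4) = (h + 2)/(h^2 + 5*h + 4)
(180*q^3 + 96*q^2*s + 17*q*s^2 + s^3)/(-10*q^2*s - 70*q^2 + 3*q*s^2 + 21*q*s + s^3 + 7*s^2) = (-36*q^2 - 12*q*s - s^2)/(2*q*s + 14*q - s^2 - 7*s)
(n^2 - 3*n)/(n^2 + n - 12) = n/(n + 4)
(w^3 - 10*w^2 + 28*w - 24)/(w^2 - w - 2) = (w^2 - 8*w + 12)/(w + 1)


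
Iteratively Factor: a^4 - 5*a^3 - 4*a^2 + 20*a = (a + 2)*(a^3 - 7*a^2 + 10*a) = (a - 5)*(a + 2)*(a^2 - 2*a) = (a - 5)*(a - 2)*(a + 2)*(a)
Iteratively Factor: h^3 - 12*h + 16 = (h - 2)*(h^2 + 2*h - 8) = (h - 2)^2*(h + 4)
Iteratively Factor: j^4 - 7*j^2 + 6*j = (j - 2)*(j^3 + 2*j^2 - 3*j) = (j - 2)*(j - 1)*(j^2 + 3*j) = j*(j - 2)*(j - 1)*(j + 3)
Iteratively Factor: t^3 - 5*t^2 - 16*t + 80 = (t - 5)*(t^2 - 16) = (t - 5)*(t - 4)*(t + 4)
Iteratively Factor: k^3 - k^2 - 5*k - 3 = (k - 3)*(k^2 + 2*k + 1) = (k - 3)*(k + 1)*(k + 1)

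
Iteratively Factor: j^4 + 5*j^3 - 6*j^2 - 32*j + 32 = (j + 4)*(j^3 + j^2 - 10*j + 8) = (j - 1)*(j + 4)*(j^2 + 2*j - 8) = (j - 2)*(j - 1)*(j + 4)*(j + 4)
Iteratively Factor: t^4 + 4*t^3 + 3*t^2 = (t)*(t^3 + 4*t^2 + 3*t) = t*(t + 3)*(t^2 + t) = t*(t + 1)*(t + 3)*(t)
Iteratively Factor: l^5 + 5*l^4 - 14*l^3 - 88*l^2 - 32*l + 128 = (l - 1)*(l^4 + 6*l^3 - 8*l^2 - 96*l - 128) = (l - 1)*(l + 2)*(l^3 + 4*l^2 - 16*l - 64) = (l - 4)*(l - 1)*(l + 2)*(l^2 + 8*l + 16) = (l - 4)*(l - 1)*(l + 2)*(l + 4)*(l + 4)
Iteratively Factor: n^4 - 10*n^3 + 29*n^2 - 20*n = (n - 5)*(n^3 - 5*n^2 + 4*n) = (n - 5)*(n - 4)*(n^2 - n) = n*(n - 5)*(n - 4)*(n - 1)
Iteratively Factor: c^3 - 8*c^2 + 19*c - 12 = (c - 3)*(c^2 - 5*c + 4) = (c - 4)*(c - 3)*(c - 1)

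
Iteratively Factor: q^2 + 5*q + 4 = (q + 1)*(q + 4)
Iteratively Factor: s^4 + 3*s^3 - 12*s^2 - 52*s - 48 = (s + 2)*(s^3 + s^2 - 14*s - 24) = (s - 4)*(s + 2)*(s^2 + 5*s + 6) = (s - 4)*(s + 2)^2*(s + 3)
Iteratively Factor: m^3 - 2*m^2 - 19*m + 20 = (m - 5)*(m^2 + 3*m - 4) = (m - 5)*(m - 1)*(m + 4)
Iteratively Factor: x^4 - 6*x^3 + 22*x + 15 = (x + 1)*(x^3 - 7*x^2 + 7*x + 15) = (x - 5)*(x + 1)*(x^2 - 2*x - 3) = (x - 5)*(x - 3)*(x + 1)*(x + 1)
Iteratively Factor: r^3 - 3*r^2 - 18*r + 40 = (r - 5)*(r^2 + 2*r - 8) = (r - 5)*(r - 2)*(r + 4)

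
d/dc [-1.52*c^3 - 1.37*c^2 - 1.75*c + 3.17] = -4.56*c^2 - 2.74*c - 1.75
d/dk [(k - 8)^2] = 2*k - 16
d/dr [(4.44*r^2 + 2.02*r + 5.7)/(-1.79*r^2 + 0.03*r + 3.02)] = (3.749*r^2 + 47.2236*r + 5.9294)/(3.2041*r^4 - 0.1074*r^3 - 10.8107*r^2 + 0.1812*r + 9.1204)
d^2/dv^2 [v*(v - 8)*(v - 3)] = 6*v - 22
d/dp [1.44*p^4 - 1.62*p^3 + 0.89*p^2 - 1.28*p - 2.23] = 5.76*p^3 - 4.86*p^2 + 1.78*p - 1.28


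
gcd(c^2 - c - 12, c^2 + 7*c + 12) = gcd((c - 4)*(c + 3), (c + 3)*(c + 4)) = c + 3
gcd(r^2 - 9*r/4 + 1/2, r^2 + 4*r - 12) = r - 2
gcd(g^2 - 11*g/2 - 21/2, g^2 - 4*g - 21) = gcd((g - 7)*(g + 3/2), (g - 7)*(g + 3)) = g - 7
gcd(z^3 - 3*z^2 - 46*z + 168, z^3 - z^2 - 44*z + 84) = z^2 + z - 42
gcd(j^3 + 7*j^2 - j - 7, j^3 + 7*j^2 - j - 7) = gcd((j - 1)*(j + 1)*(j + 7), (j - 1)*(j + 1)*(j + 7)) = j^3 + 7*j^2 - j - 7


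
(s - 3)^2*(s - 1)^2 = s^4 - 8*s^3 + 22*s^2 - 24*s + 9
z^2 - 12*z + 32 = (z - 8)*(z - 4)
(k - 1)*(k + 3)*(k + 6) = k^3 + 8*k^2 + 9*k - 18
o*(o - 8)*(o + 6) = o^3 - 2*o^2 - 48*o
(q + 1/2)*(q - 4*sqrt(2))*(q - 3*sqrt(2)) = q^3 - 7*sqrt(2)*q^2 + q^2/2 - 7*sqrt(2)*q/2 + 24*q + 12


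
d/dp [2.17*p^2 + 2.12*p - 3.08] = 4.34*p + 2.12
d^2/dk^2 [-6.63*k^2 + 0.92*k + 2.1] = -13.2600000000000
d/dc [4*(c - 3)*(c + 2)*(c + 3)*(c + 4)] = 16*c^3 + 72*c^2 - 8*c - 216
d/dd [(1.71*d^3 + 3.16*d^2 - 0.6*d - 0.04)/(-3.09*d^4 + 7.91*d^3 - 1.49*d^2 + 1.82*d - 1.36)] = (5.2839*d^6 + 19.5288*d^5 - 33.1055*d^4 + 15.222*d^3 - 1.1704*d^2 - 8.7144*d + 0.8888)/(9.5481*d^8 - 48.8838*d^7 + 71.7763*d^6 - 34.8194*d^5 + 39.4173*d^4 - 26.9388*d^3 + 7.3652*d^2 - 4.9504*d + 1.8496)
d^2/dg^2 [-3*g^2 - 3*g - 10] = -6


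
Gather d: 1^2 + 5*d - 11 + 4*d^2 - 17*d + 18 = 4*d^2 - 12*d + 8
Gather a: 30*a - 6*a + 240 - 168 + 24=24*a + 96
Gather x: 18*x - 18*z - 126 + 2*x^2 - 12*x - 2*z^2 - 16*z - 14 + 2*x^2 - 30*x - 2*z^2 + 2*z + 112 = 4*x^2 - 24*x - 4*z^2 - 32*z - 28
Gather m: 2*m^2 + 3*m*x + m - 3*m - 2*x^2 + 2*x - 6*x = 2*m^2 + m*(3*x - 2) - 2*x^2 - 4*x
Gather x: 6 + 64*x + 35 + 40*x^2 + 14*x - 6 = 40*x^2 + 78*x + 35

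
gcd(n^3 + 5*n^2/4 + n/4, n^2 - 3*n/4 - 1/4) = n + 1/4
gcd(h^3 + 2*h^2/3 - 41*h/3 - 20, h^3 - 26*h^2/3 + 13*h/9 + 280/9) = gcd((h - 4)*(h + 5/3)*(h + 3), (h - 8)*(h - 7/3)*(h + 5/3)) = h + 5/3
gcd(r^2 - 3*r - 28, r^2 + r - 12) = r + 4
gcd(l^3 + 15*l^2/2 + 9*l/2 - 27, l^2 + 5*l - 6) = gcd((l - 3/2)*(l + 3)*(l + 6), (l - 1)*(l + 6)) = l + 6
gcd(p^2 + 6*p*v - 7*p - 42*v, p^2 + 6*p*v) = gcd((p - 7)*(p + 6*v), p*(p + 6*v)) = p + 6*v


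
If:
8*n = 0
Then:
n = 0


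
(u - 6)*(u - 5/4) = u^2 - 29*u/4 + 15/2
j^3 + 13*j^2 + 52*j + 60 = (j + 2)*(j + 5)*(j + 6)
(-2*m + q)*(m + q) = -2*m^2 - m*q + q^2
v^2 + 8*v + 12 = (v + 2)*(v + 6)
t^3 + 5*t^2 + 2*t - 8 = (t - 1)*(t + 2)*(t + 4)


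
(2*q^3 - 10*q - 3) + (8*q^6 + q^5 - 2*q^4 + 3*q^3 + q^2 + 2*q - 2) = 8*q^6 + q^5 - 2*q^4 + 5*q^3 + q^2 - 8*q - 5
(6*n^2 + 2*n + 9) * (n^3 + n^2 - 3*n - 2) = 6*n^5 + 8*n^4 - 7*n^3 - 9*n^2 - 31*n - 18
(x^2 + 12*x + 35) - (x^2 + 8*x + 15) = 4*x + 20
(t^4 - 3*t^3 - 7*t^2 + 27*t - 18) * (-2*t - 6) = -2*t^5 + 32*t^3 - 12*t^2 - 126*t + 108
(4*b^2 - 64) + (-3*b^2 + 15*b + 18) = b^2 + 15*b - 46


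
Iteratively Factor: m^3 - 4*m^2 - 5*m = (m)*(m^2 - 4*m - 5) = m*(m - 5)*(m + 1)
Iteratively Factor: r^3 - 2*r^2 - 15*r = (r + 3)*(r^2 - 5*r) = (r - 5)*(r + 3)*(r)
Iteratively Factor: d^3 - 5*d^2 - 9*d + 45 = (d + 3)*(d^2 - 8*d + 15) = (d - 5)*(d + 3)*(d - 3)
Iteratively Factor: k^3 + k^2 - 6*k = (k)*(k^2 + k - 6) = k*(k + 3)*(k - 2)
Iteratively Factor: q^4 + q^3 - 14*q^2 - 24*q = (q)*(q^3 + q^2 - 14*q - 24) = q*(q + 3)*(q^2 - 2*q - 8) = q*(q + 2)*(q + 3)*(q - 4)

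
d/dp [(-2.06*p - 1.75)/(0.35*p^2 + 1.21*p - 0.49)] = (0.721*p^2 + 1.225*p + 3.1269)/(0.1225*p^4 + 0.847*p^3 + 1.1211*p^2 - 1.1858*p + 0.2401)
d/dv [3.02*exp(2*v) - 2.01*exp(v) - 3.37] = (6.04*exp(v) - 2.01)*exp(v)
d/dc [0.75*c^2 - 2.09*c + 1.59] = 1.5*c - 2.09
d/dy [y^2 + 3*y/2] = 2*y + 3/2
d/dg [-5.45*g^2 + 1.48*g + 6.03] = 1.48 - 10.9*g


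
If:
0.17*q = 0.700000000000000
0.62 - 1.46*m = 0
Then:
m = 0.42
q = 4.12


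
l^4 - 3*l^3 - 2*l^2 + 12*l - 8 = (l - 2)^2*(l - 1)*(l + 2)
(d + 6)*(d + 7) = d^2 + 13*d + 42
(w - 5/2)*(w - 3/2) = w^2 - 4*w + 15/4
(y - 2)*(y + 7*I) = y^2 - 2*y + 7*I*y - 14*I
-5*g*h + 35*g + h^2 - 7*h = (-5*g + h)*(h - 7)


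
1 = 1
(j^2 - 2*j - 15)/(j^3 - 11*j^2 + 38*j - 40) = (j + 3)/(j^2 - 6*j + 8)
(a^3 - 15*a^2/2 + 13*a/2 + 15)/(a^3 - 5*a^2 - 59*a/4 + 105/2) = 2*(a + 1)/(2*a + 7)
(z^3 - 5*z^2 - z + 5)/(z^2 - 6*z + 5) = z + 1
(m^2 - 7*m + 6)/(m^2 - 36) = (m - 1)/(m + 6)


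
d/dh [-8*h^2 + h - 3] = 1 - 16*h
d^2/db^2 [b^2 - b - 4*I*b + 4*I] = 2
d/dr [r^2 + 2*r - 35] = 2*r + 2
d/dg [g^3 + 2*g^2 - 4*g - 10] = 3*g^2 + 4*g - 4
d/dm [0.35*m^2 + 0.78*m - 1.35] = 0.7*m + 0.78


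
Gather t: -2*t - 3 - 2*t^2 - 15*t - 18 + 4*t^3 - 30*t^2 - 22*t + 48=4*t^3 - 32*t^2 - 39*t + 27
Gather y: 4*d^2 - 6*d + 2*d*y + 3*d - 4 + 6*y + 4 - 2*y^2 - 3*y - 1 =4*d^2 - 3*d - 2*y^2 + y*(2*d + 3) - 1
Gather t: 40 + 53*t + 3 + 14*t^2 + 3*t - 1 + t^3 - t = t^3 + 14*t^2 + 55*t + 42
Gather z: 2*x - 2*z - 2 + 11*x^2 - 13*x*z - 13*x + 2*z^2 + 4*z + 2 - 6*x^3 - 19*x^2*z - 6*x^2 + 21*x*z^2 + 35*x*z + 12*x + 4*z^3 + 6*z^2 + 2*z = -6*x^3 + 5*x^2 + x + 4*z^3 + z^2*(21*x + 8) + z*(-19*x^2 + 22*x + 4)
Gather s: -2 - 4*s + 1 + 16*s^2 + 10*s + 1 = 16*s^2 + 6*s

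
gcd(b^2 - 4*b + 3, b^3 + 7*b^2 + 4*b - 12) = b - 1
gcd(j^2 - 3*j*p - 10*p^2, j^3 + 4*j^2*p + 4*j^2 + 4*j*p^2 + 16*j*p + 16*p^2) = j + 2*p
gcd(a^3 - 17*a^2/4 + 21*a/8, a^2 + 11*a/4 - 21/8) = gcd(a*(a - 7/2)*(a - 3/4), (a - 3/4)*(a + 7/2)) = a - 3/4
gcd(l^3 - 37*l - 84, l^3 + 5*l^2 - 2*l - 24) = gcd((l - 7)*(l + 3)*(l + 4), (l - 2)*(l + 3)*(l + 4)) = l^2 + 7*l + 12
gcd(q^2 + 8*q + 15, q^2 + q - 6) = q + 3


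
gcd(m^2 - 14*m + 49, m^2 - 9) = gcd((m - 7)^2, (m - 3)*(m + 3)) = 1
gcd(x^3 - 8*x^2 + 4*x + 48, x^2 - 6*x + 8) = x - 4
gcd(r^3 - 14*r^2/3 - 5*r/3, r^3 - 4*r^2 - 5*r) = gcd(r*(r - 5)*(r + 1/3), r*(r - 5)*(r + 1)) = r^2 - 5*r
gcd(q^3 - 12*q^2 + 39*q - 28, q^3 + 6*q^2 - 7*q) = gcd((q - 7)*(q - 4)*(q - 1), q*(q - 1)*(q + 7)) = q - 1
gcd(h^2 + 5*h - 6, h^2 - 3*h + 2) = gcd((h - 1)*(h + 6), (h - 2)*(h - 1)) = h - 1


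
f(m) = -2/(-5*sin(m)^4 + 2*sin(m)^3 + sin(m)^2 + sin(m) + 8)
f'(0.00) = 0.03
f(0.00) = -0.25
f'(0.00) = 0.03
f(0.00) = -0.25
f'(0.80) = -0.03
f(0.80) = -0.23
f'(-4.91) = -0.08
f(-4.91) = -0.28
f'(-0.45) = 0.10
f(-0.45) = -0.27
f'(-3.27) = -0.04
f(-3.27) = -0.25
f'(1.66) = 0.04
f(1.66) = -0.28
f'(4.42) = -3.19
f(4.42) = -1.00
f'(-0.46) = 0.10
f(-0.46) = -0.27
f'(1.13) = -0.10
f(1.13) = -0.25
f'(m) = -2*(20*sin(m)^3*cos(m) - 6*sin(m)^2*cos(m) - 2*sin(m)*cos(m) - cos(m))/(-5*sin(m)^4 + 2*sin(m)^3 + sin(m)^2 + sin(m) + 8)^2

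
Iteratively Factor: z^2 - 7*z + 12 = (z - 4)*(z - 3)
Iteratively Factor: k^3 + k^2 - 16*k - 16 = (k + 4)*(k^2 - 3*k - 4) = (k - 4)*(k + 4)*(k + 1)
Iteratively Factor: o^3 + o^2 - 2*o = (o + 2)*(o^2 - o) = (o - 1)*(o + 2)*(o)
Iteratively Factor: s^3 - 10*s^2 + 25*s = (s - 5)*(s^2 - 5*s) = (s - 5)^2*(s)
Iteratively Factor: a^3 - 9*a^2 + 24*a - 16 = (a - 4)*(a^2 - 5*a + 4) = (a - 4)*(a - 1)*(a - 4)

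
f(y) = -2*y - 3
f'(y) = -2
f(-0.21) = -2.58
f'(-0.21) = -2.00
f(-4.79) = 6.58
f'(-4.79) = -2.00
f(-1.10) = -0.80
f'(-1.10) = -2.00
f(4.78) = -12.56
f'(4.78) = -2.00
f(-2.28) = 1.56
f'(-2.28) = -2.00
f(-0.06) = -2.88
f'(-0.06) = -2.00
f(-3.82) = 4.64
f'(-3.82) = -2.00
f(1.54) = -6.08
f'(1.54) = -2.00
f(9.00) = -21.00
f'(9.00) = -2.00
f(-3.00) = 3.00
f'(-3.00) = -2.00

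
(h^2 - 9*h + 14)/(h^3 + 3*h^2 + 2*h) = (h^2 - 9*h + 14)/(h*(h^2 + 3*h + 2))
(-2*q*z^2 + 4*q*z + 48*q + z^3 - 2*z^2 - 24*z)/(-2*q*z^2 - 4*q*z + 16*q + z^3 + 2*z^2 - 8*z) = (z - 6)/(z - 2)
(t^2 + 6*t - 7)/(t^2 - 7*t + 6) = (t + 7)/(t - 6)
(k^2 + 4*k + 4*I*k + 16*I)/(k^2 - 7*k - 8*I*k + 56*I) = (k^2 + 4*k*(1 + I) + 16*I)/(k^2 - k*(7 + 8*I) + 56*I)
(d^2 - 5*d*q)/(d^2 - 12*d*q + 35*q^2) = d/(d - 7*q)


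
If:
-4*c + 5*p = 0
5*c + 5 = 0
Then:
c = -1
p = -4/5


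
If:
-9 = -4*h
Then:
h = 9/4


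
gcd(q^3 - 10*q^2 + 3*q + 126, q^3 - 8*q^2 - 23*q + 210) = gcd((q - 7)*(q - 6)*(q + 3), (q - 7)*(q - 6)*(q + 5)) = q^2 - 13*q + 42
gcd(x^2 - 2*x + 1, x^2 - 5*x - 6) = 1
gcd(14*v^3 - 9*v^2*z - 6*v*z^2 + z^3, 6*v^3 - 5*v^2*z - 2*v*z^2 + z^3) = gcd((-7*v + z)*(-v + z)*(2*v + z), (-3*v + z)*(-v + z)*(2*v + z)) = -2*v^2 + v*z + z^2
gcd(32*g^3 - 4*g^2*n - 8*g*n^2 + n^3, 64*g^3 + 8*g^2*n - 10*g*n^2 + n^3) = 16*g^2 + 6*g*n - n^2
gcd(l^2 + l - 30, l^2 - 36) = l + 6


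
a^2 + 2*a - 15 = (a - 3)*(a + 5)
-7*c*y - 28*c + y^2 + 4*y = (-7*c + y)*(y + 4)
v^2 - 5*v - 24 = (v - 8)*(v + 3)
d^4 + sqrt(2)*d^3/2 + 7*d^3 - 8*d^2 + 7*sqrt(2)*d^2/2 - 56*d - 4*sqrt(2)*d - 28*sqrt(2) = (d + 7)*(d - 2*sqrt(2))*(d + sqrt(2)/2)*(d + 2*sqrt(2))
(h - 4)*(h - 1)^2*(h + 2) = h^4 - 4*h^3 - 3*h^2 + 14*h - 8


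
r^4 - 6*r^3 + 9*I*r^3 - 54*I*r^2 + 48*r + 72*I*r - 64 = (r - 4)*(r - 2)*(r + I)*(r + 8*I)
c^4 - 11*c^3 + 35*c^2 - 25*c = c*(c - 5)^2*(c - 1)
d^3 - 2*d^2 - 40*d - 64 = (d - 8)*(d + 2)*(d + 4)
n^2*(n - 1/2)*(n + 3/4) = n^4 + n^3/4 - 3*n^2/8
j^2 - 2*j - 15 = (j - 5)*(j + 3)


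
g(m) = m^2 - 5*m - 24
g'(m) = 2*m - 5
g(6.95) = -10.45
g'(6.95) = 8.90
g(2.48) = -30.25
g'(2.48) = -0.04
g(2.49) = -30.25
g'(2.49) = -0.02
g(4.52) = -26.17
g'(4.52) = 4.04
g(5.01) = -23.95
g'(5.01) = 5.02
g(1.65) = -29.53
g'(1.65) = -1.70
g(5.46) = -21.49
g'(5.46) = 5.92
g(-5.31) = 30.75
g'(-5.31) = -15.62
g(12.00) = 60.00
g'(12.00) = 19.00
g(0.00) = -24.00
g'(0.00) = -5.00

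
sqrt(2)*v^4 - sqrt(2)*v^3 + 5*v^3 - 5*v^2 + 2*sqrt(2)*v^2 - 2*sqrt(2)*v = v*(v - 1)*(v + 2*sqrt(2))*(sqrt(2)*v + 1)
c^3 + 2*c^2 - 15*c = c*(c - 3)*(c + 5)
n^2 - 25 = (n - 5)*(n + 5)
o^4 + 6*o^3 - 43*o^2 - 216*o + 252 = (o - 6)*(o - 1)*(o + 6)*(o + 7)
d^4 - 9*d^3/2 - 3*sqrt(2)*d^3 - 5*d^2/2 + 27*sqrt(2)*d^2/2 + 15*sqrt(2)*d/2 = d*(d - 5)*(d + 1/2)*(d - 3*sqrt(2))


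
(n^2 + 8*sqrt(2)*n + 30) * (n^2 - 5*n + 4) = n^4 - 5*n^3 + 8*sqrt(2)*n^3 - 40*sqrt(2)*n^2 + 34*n^2 - 150*n + 32*sqrt(2)*n + 120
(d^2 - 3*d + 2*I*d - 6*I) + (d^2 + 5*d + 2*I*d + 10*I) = 2*d^2 + 2*d + 4*I*d + 4*I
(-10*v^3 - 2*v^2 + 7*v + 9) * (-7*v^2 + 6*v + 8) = 70*v^5 - 46*v^4 - 141*v^3 - 37*v^2 + 110*v + 72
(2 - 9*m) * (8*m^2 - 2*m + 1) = -72*m^3 + 34*m^2 - 13*m + 2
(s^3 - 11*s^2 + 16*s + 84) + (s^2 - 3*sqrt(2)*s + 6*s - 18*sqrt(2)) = s^3 - 10*s^2 - 3*sqrt(2)*s + 22*s - 18*sqrt(2) + 84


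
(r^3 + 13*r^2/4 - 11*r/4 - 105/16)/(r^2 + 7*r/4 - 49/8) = (8*r^2 - 2*r - 15)/(2*(4*r - 7))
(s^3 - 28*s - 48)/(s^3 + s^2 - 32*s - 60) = (s + 4)/(s + 5)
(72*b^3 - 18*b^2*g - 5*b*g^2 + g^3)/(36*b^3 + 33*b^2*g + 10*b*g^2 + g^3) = (18*b^2 - 9*b*g + g^2)/(9*b^2 + 6*b*g + g^2)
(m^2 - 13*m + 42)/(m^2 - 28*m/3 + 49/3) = 3*(m - 6)/(3*m - 7)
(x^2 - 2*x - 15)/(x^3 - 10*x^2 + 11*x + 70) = (x + 3)/(x^2 - 5*x - 14)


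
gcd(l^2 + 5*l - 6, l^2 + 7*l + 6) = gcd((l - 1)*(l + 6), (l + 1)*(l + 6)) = l + 6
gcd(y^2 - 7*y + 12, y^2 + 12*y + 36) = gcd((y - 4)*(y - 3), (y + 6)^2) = 1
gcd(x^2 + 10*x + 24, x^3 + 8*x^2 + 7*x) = 1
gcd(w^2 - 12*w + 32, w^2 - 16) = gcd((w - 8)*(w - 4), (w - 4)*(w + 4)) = w - 4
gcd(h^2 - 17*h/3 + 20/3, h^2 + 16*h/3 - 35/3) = h - 5/3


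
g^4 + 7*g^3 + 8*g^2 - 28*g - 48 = (g - 2)*(g + 2)*(g + 3)*(g + 4)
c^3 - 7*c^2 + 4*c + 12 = (c - 6)*(c - 2)*(c + 1)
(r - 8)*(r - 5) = r^2 - 13*r + 40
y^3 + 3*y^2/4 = y^2*(y + 3/4)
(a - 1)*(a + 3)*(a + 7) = a^3 + 9*a^2 + 11*a - 21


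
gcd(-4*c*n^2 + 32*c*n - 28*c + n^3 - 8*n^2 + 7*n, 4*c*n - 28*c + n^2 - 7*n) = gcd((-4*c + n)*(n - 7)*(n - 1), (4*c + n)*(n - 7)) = n - 7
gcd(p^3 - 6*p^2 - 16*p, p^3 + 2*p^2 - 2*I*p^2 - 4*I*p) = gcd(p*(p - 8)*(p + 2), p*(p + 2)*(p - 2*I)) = p^2 + 2*p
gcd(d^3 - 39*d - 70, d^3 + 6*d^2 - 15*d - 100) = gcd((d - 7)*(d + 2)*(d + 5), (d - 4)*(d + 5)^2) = d + 5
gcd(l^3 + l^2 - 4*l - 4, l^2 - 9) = 1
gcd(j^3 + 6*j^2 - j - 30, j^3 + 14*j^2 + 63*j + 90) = j^2 + 8*j + 15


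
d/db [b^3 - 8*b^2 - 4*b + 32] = 3*b^2 - 16*b - 4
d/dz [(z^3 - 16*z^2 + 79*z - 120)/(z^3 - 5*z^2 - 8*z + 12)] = (11*z^4 - 174*z^3 + 919*z^2 - 1584*z - 12)/(z^6 - 10*z^5 + 9*z^4 + 104*z^3 - 56*z^2 - 192*z + 144)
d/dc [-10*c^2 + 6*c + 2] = 6 - 20*c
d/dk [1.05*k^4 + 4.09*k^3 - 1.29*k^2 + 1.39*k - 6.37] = 4.2*k^3 + 12.27*k^2 - 2.58*k + 1.39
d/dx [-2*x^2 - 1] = -4*x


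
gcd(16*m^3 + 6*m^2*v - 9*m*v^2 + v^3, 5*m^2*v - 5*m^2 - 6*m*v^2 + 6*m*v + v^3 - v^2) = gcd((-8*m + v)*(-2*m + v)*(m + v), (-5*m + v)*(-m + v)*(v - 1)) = 1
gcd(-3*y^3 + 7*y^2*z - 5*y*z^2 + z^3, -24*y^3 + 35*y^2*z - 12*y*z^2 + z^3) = 3*y^2 - 4*y*z + z^2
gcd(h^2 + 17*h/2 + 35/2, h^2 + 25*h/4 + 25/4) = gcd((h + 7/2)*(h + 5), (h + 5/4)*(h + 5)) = h + 5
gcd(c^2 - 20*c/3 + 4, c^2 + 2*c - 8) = 1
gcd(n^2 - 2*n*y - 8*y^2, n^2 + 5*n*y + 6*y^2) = n + 2*y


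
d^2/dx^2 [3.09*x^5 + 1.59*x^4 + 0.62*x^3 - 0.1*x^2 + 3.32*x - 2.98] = 61.8*x^3 + 19.08*x^2 + 3.72*x - 0.2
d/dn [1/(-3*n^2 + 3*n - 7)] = 3*(2*n - 1)/(3*n^2 - 3*n + 7)^2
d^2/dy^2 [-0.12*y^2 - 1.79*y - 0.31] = -0.240000000000000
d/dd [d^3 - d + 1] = 3*d^2 - 1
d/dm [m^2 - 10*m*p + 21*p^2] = 2*m - 10*p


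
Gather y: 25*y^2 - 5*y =25*y^2 - 5*y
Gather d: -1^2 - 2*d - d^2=-d^2 - 2*d - 1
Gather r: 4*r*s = 4*r*s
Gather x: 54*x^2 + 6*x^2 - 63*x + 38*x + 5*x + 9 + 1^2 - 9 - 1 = 60*x^2 - 20*x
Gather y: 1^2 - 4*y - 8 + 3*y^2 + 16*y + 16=3*y^2 + 12*y + 9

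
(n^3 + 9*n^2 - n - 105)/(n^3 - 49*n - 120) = (n^2 + 4*n - 21)/(n^2 - 5*n - 24)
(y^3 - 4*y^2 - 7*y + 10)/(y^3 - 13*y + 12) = (y^2 - 3*y - 10)/(y^2 + y - 12)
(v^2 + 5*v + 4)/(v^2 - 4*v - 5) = (v + 4)/(v - 5)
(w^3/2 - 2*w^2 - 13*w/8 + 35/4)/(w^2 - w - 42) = (-4*w^3 + 16*w^2 + 13*w - 70)/(8*(-w^2 + w + 42))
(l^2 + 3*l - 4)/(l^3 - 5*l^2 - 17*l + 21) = (l + 4)/(l^2 - 4*l - 21)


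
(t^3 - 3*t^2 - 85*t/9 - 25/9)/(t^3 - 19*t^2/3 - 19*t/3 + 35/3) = (3*t^2 - 14*t - 5)/(3*(t^2 - 8*t + 7))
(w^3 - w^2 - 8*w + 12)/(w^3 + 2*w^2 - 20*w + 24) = (w + 3)/(w + 6)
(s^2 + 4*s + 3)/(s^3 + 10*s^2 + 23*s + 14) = (s + 3)/(s^2 + 9*s + 14)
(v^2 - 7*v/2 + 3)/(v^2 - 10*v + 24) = (v^2 - 7*v/2 + 3)/(v^2 - 10*v + 24)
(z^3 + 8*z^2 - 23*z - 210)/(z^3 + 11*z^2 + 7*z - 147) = (z^2 + z - 30)/(z^2 + 4*z - 21)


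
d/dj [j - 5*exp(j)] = 1 - 5*exp(j)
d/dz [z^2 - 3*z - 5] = 2*z - 3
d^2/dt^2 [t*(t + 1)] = 2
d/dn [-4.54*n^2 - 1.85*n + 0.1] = -9.08*n - 1.85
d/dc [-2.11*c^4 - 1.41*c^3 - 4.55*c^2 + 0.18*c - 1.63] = -8.44*c^3 - 4.23*c^2 - 9.1*c + 0.18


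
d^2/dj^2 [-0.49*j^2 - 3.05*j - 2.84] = -0.980000000000000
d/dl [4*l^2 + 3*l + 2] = 8*l + 3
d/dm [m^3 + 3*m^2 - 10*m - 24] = 3*m^2 + 6*m - 10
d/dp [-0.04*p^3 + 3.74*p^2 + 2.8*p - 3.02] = -0.12*p^2 + 7.48*p + 2.8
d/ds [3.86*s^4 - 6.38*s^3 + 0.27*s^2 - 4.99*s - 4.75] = 15.44*s^3 - 19.14*s^2 + 0.54*s - 4.99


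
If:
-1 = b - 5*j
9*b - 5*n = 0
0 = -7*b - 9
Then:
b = -9/7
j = -2/35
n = -81/35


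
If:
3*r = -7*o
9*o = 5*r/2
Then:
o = 0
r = 0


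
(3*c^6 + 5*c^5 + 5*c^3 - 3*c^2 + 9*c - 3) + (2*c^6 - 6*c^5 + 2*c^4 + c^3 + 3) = 5*c^6 - c^5 + 2*c^4 + 6*c^3 - 3*c^2 + 9*c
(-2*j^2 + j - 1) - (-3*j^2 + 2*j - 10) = j^2 - j + 9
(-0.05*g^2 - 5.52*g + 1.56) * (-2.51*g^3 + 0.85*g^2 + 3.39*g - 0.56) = 0.1255*g^5 + 13.8127*g^4 - 8.7771*g^3 - 17.3588*g^2 + 8.3796*g - 0.8736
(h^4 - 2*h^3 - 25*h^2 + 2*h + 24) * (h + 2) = h^5 - 29*h^3 - 48*h^2 + 28*h + 48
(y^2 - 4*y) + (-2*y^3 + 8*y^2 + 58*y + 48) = -2*y^3 + 9*y^2 + 54*y + 48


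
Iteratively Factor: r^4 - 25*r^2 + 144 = (r + 3)*(r^3 - 3*r^2 - 16*r + 48) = (r - 3)*(r + 3)*(r^2 - 16) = (r - 3)*(r + 3)*(r + 4)*(r - 4)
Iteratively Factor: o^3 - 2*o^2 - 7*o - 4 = (o + 1)*(o^2 - 3*o - 4) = (o + 1)^2*(o - 4)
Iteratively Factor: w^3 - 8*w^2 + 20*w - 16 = (w - 2)*(w^2 - 6*w + 8) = (w - 4)*(w - 2)*(w - 2)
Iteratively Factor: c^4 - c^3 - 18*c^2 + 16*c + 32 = (c + 4)*(c^3 - 5*c^2 + 2*c + 8) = (c - 2)*(c + 4)*(c^2 - 3*c - 4) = (c - 2)*(c + 1)*(c + 4)*(c - 4)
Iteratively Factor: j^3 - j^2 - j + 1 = (j - 1)*(j^2 - 1) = (j - 1)*(j + 1)*(j - 1)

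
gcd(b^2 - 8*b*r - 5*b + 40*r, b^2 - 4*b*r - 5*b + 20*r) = b - 5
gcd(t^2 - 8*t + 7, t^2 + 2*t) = 1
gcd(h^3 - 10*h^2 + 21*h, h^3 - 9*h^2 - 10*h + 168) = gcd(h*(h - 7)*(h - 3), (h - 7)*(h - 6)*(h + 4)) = h - 7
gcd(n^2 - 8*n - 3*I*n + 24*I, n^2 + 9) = n - 3*I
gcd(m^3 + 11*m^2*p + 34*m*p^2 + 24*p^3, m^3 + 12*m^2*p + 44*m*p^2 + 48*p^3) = m^2 + 10*m*p + 24*p^2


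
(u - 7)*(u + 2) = u^2 - 5*u - 14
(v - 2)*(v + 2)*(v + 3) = v^3 + 3*v^2 - 4*v - 12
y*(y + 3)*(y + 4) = y^3 + 7*y^2 + 12*y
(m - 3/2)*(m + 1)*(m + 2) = m^3 + 3*m^2/2 - 5*m/2 - 3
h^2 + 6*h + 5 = (h + 1)*(h + 5)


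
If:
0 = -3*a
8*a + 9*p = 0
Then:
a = 0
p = 0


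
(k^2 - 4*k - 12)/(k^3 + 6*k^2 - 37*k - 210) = (k + 2)/(k^2 + 12*k + 35)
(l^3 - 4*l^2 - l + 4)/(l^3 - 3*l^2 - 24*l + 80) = (l^2 - 1)/(l^2 + l - 20)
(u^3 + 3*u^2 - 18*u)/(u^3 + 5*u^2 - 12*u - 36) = u/(u + 2)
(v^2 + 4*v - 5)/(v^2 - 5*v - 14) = (-v^2 - 4*v + 5)/(-v^2 + 5*v + 14)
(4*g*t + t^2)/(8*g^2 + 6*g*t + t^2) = t/(2*g + t)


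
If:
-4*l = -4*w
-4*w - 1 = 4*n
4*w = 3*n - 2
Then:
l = -11/28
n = 1/7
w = -11/28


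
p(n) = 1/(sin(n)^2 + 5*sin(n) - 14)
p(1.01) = -0.11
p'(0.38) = -0.04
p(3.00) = -0.08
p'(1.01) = -0.04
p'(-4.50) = 0.02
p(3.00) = -0.08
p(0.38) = -0.08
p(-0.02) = -0.07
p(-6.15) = -0.08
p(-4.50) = -0.12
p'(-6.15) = -0.03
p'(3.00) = 0.03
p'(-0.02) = -0.02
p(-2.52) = -0.06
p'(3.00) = 0.03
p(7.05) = -0.10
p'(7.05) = -0.05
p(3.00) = -0.08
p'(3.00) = 0.03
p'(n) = (-2*sin(n)*cos(n) - 5*cos(n))/(sin(n)^2 + 5*sin(n) - 14)^2 = -(2*sin(n) + 5)*cos(n)/(sin(n)^2 + 5*sin(n) - 14)^2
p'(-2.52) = 0.01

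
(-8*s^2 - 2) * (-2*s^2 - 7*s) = 16*s^4 + 56*s^3 + 4*s^2 + 14*s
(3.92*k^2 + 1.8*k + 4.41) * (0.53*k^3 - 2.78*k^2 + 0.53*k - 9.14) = 2.0776*k^5 - 9.9436*k^4 - 0.589099999999999*k^3 - 47.1346*k^2 - 14.1147*k - 40.3074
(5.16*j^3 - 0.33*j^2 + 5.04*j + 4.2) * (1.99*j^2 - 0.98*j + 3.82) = 10.2684*j^5 - 5.7135*j^4 + 30.0642*j^3 + 2.1582*j^2 + 15.1368*j + 16.044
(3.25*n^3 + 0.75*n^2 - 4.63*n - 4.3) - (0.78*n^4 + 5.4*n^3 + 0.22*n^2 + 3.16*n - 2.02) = -0.78*n^4 - 2.15*n^3 + 0.53*n^2 - 7.79*n - 2.28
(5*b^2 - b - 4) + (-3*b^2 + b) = 2*b^2 - 4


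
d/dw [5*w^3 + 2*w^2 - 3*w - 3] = 15*w^2 + 4*w - 3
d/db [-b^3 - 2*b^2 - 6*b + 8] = -3*b^2 - 4*b - 6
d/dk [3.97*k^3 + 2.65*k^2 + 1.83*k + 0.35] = 11.91*k^2 + 5.3*k + 1.83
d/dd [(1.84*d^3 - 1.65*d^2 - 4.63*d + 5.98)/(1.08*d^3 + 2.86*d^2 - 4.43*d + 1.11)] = (7.0444*d^4 - 6.30159999999999*d^3 + 7.3033*d^2 - 37.8686*d + 21.3521)/(1.1664*d^6 + 6.1776*d^5 - 1.3892*d^4 - 22.942*d^3 + 25.9741*d^2 - 9.8346*d + 1.2321)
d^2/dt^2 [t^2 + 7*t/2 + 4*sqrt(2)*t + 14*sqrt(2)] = 2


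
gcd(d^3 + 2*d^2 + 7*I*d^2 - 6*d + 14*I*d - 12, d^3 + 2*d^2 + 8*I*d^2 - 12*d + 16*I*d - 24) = d^2 + d*(2 + 6*I) + 12*I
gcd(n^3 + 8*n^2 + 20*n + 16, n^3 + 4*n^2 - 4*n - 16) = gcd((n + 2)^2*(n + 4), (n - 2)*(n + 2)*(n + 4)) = n^2 + 6*n + 8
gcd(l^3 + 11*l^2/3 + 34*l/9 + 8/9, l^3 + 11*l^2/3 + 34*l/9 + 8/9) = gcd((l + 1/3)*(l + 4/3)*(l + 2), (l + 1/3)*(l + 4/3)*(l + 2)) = l^3 + 11*l^2/3 + 34*l/9 + 8/9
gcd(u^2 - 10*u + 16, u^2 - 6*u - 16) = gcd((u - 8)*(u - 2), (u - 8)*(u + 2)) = u - 8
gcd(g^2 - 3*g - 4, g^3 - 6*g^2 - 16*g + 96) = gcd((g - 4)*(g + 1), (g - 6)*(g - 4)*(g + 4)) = g - 4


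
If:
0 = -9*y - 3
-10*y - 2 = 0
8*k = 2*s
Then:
No Solution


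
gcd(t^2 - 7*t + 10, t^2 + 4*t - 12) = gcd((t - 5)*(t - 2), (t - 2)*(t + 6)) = t - 2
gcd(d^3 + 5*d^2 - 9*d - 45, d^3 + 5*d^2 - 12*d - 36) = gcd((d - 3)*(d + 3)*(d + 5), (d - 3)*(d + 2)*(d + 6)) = d - 3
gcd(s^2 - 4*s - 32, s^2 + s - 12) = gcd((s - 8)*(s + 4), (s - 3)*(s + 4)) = s + 4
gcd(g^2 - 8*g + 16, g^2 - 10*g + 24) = g - 4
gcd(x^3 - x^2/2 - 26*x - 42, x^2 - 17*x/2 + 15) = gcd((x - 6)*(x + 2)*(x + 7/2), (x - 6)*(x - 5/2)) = x - 6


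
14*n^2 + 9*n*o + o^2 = (2*n + o)*(7*n + o)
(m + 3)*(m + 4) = m^2 + 7*m + 12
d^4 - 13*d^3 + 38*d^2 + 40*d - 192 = (d - 8)*(d - 4)*(d - 3)*(d + 2)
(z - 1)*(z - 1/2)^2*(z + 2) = z^4 - 11*z^2/4 + 9*z/4 - 1/2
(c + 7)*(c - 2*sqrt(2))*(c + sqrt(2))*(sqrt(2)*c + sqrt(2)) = sqrt(2)*c^4 - 2*c^3 + 8*sqrt(2)*c^3 - 16*c^2 + 3*sqrt(2)*c^2 - 32*sqrt(2)*c - 14*c - 28*sqrt(2)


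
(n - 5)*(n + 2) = n^2 - 3*n - 10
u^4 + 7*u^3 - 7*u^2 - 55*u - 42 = (u - 3)*(u + 1)*(u + 2)*(u + 7)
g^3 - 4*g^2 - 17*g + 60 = (g - 5)*(g - 3)*(g + 4)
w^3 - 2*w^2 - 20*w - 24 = (w - 6)*(w + 2)^2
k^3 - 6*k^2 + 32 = (k - 4)^2*(k + 2)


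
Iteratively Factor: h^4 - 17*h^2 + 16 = (h + 4)*(h^3 - 4*h^2 - h + 4) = (h + 1)*(h + 4)*(h^2 - 5*h + 4) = (h - 1)*(h + 1)*(h + 4)*(h - 4)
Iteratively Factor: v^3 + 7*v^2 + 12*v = (v)*(v^2 + 7*v + 12) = v*(v + 4)*(v + 3)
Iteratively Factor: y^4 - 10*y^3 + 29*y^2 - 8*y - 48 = (y + 1)*(y^3 - 11*y^2 + 40*y - 48) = (y - 4)*(y + 1)*(y^2 - 7*y + 12) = (y - 4)*(y - 3)*(y + 1)*(y - 4)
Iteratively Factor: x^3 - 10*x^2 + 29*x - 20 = (x - 1)*(x^2 - 9*x + 20) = (x - 4)*(x - 1)*(x - 5)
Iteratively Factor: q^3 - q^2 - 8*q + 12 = (q - 2)*(q^2 + q - 6) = (q - 2)^2*(q + 3)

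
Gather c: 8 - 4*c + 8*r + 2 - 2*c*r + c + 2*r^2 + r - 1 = c*(-2*r - 3) + 2*r^2 + 9*r + 9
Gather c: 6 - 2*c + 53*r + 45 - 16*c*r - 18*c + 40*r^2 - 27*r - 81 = c*(-16*r - 20) + 40*r^2 + 26*r - 30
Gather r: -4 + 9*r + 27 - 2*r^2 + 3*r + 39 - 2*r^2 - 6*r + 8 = -4*r^2 + 6*r + 70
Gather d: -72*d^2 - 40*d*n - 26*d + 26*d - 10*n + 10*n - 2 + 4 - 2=-72*d^2 - 40*d*n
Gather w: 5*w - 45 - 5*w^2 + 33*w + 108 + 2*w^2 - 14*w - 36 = -3*w^2 + 24*w + 27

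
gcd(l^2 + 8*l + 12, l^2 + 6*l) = l + 6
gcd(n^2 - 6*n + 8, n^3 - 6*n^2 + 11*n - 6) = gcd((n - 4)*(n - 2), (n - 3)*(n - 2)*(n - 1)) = n - 2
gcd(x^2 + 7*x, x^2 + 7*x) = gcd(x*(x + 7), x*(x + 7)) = x^2 + 7*x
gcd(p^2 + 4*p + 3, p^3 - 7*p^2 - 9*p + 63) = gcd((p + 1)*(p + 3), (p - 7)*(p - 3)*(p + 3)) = p + 3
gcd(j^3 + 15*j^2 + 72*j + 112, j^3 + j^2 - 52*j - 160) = j + 4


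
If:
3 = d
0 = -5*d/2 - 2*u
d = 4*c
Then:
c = 3/4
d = 3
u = -15/4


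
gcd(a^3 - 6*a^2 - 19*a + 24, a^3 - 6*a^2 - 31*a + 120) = a - 8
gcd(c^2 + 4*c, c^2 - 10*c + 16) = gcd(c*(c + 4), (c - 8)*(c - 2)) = 1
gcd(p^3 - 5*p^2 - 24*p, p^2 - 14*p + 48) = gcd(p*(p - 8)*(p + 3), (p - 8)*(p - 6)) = p - 8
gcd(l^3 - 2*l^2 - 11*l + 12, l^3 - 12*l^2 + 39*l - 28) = l^2 - 5*l + 4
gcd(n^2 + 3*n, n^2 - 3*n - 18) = n + 3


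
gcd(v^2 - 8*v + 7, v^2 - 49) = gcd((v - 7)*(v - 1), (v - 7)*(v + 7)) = v - 7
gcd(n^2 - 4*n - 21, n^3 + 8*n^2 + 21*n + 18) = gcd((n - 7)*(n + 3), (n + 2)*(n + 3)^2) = n + 3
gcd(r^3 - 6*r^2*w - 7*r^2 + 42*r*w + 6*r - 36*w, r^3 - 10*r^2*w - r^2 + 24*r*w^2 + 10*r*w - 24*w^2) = r^2 - 6*r*w - r + 6*w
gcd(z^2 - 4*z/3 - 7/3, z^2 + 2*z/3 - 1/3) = z + 1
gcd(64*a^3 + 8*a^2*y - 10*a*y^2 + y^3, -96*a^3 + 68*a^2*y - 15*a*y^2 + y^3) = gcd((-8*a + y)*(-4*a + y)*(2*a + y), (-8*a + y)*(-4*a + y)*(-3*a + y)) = 32*a^2 - 12*a*y + y^2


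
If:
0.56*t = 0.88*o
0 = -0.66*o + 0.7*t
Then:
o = 0.00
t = 0.00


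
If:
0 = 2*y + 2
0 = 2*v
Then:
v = 0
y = -1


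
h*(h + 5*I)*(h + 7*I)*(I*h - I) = I*h^4 - 12*h^3 - I*h^3 + 12*h^2 - 35*I*h^2 + 35*I*h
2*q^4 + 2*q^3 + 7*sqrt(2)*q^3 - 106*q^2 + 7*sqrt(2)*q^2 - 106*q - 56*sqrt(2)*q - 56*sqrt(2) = (q - 4*sqrt(2))*(q + 7*sqrt(2))*(sqrt(2)*q + 1)*(sqrt(2)*q + sqrt(2))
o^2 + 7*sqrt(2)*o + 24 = (o + 3*sqrt(2))*(o + 4*sqrt(2))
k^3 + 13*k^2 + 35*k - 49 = (k - 1)*(k + 7)^2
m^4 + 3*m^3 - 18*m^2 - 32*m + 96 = (m - 3)*(m - 2)*(m + 4)^2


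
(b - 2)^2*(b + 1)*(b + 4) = b^4 + b^3 - 12*b^2 + 4*b + 16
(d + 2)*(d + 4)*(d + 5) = d^3 + 11*d^2 + 38*d + 40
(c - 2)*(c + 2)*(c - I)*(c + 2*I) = c^4 + I*c^3 - 2*c^2 - 4*I*c - 8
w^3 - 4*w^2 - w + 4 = (w - 4)*(w - 1)*(w + 1)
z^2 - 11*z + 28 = (z - 7)*(z - 4)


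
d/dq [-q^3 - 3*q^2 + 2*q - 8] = -3*q^2 - 6*q + 2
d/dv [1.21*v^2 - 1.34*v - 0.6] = 2.42*v - 1.34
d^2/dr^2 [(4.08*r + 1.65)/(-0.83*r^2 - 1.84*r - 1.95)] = (-(1.66*r + 1.84)*(3.32*r + 3.68)*(4.08*r + 1.65) + (20.3184*r + 17.7534)*(0.83*r^2 + 1.84*r + 1.95))/(0.83*r^2 + 1.84*r + 1.95)^3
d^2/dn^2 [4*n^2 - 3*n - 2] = 8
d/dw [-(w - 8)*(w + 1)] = 7 - 2*w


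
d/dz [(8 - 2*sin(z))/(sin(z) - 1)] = -6*cos(z)/(sin(z) - 1)^2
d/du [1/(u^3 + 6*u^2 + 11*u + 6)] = (-3*u^2 - 12*u - 11)/(u^3 + 6*u^2 + 11*u + 6)^2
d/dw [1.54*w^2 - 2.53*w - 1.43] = 3.08*w - 2.53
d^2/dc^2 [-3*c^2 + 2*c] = -6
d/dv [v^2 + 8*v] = 2*v + 8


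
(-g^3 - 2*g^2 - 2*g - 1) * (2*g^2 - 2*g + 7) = -2*g^5 - 2*g^4 - 7*g^3 - 12*g^2 - 12*g - 7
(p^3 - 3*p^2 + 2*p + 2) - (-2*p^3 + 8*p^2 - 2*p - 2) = 3*p^3 - 11*p^2 + 4*p + 4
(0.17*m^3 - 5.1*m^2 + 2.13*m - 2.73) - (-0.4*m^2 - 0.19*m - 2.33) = 0.17*m^3 - 4.7*m^2 + 2.32*m - 0.4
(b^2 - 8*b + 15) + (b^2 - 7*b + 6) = 2*b^2 - 15*b + 21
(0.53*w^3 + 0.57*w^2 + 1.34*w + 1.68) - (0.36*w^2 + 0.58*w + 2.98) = 0.53*w^3 + 0.21*w^2 + 0.76*w - 1.3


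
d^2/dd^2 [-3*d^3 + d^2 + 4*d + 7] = 2 - 18*d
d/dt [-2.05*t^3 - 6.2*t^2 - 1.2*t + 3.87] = -6.15*t^2 - 12.4*t - 1.2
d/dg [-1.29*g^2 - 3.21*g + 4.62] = -2.58*g - 3.21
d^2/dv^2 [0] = 0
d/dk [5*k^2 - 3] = 10*k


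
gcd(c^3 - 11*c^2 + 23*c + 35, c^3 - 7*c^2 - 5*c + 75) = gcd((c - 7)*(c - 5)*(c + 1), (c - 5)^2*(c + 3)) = c - 5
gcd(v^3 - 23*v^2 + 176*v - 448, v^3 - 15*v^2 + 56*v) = v^2 - 15*v + 56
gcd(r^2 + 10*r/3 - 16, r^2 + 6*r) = r + 6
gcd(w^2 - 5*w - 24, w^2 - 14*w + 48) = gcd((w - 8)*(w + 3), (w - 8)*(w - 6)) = w - 8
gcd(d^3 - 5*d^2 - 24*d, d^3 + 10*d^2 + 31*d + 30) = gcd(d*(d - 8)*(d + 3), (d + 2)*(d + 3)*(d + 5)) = d + 3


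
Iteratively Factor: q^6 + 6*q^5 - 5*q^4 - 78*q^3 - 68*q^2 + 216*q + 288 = (q + 3)*(q^5 + 3*q^4 - 14*q^3 - 36*q^2 + 40*q + 96) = (q + 2)*(q + 3)*(q^4 + q^3 - 16*q^2 - 4*q + 48) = (q + 2)*(q + 3)*(q + 4)*(q^3 - 3*q^2 - 4*q + 12) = (q + 2)^2*(q + 3)*(q + 4)*(q^2 - 5*q + 6) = (q - 2)*(q + 2)^2*(q + 3)*(q + 4)*(q - 3)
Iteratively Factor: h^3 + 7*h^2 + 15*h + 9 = (h + 3)*(h^2 + 4*h + 3) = (h + 3)^2*(h + 1)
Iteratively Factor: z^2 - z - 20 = (z + 4)*(z - 5)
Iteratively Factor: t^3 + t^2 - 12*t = (t)*(t^2 + t - 12) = t*(t - 3)*(t + 4)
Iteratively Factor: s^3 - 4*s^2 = (s)*(s^2 - 4*s) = s^2*(s - 4)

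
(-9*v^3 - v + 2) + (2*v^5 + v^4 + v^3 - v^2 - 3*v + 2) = 2*v^5 + v^4 - 8*v^3 - v^2 - 4*v + 4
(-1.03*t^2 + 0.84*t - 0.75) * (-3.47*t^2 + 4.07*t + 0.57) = 3.5741*t^4 - 7.1069*t^3 + 5.4342*t^2 - 2.5737*t - 0.4275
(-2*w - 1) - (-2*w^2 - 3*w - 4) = 2*w^2 + w + 3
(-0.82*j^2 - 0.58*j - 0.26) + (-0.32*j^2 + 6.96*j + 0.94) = -1.14*j^2 + 6.38*j + 0.68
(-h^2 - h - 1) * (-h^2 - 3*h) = h^4 + 4*h^3 + 4*h^2 + 3*h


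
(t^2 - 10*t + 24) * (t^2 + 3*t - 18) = t^4 - 7*t^3 - 24*t^2 + 252*t - 432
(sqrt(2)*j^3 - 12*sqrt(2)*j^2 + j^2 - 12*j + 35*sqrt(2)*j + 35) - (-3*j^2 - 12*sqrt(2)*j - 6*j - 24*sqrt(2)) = sqrt(2)*j^3 - 12*sqrt(2)*j^2 + 4*j^2 - 6*j + 47*sqrt(2)*j + 24*sqrt(2) + 35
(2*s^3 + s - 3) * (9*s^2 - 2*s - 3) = 18*s^5 - 4*s^4 + 3*s^3 - 29*s^2 + 3*s + 9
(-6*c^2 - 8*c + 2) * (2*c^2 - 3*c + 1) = -12*c^4 + 2*c^3 + 22*c^2 - 14*c + 2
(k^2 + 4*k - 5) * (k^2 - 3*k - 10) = k^4 + k^3 - 27*k^2 - 25*k + 50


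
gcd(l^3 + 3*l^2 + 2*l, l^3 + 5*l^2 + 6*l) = l^2 + 2*l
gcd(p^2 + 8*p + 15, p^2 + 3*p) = p + 3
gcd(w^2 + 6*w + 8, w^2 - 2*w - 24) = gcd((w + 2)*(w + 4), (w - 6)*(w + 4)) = w + 4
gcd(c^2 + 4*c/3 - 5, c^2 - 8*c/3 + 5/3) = c - 5/3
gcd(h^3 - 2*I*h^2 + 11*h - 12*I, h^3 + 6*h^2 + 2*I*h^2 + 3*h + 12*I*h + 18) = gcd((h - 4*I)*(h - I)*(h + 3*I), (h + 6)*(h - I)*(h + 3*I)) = h^2 + 2*I*h + 3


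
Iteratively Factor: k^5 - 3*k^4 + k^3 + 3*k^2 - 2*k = (k - 1)*(k^4 - 2*k^3 - k^2 + 2*k) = k*(k - 1)*(k^3 - 2*k^2 - k + 2) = k*(k - 1)*(k + 1)*(k^2 - 3*k + 2) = k*(k - 2)*(k - 1)*(k + 1)*(k - 1)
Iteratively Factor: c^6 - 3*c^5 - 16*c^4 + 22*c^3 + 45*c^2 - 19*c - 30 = (c - 5)*(c^5 + 2*c^4 - 6*c^3 - 8*c^2 + 5*c + 6) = (c - 5)*(c - 2)*(c^4 + 4*c^3 + 2*c^2 - 4*c - 3) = (c - 5)*(c - 2)*(c - 1)*(c^3 + 5*c^2 + 7*c + 3) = (c - 5)*(c - 2)*(c - 1)*(c + 1)*(c^2 + 4*c + 3) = (c - 5)*(c - 2)*(c - 1)*(c + 1)*(c + 3)*(c + 1)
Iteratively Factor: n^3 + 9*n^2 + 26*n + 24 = (n + 2)*(n^2 + 7*n + 12) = (n + 2)*(n + 3)*(n + 4)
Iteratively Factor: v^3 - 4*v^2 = (v - 4)*(v^2) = v*(v - 4)*(v)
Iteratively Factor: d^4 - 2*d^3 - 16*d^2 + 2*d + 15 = (d - 1)*(d^3 - d^2 - 17*d - 15) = (d - 5)*(d - 1)*(d^2 + 4*d + 3) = (d - 5)*(d - 1)*(d + 3)*(d + 1)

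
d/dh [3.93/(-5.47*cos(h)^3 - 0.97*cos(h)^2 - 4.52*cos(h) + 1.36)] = (64.4913*sin(h)^2 - 7.6242*cos(h) - 82.2549)*sin(h)/(5.47*cos(h)^3 + 0.97*cos(h)^2 + 4.52*cos(h) - 1.36)^2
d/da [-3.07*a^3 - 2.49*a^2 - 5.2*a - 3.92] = -9.21*a^2 - 4.98*a - 5.2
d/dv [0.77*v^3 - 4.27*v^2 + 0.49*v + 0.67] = 2.31*v^2 - 8.54*v + 0.49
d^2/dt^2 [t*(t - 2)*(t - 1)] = 6*t - 6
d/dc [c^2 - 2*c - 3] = 2*c - 2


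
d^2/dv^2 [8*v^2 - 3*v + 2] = 16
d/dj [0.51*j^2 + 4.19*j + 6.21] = 1.02*j + 4.19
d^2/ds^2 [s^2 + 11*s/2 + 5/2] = 2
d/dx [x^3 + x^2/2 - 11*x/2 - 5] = 3*x^2 + x - 11/2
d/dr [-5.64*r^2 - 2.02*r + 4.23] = -11.28*r - 2.02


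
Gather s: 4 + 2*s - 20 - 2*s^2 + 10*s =-2*s^2 + 12*s - 16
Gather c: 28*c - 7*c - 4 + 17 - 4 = 21*c + 9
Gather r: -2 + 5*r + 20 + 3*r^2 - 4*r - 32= 3*r^2 + r - 14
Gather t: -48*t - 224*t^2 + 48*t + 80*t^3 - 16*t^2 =80*t^3 - 240*t^2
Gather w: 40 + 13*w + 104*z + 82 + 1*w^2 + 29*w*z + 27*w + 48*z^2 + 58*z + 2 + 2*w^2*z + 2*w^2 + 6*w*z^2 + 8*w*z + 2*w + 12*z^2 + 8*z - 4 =w^2*(2*z + 3) + w*(6*z^2 + 37*z + 42) + 60*z^2 + 170*z + 120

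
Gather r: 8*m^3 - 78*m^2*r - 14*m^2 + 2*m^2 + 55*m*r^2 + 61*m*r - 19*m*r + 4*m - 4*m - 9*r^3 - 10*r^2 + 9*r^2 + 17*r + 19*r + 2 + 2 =8*m^3 - 12*m^2 - 9*r^3 + r^2*(55*m - 1) + r*(-78*m^2 + 42*m + 36) + 4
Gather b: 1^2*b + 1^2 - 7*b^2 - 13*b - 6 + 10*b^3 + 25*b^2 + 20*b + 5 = 10*b^3 + 18*b^2 + 8*b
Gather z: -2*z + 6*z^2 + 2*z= 6*z^2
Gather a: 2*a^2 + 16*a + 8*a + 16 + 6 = 2*a^2 + 24*a + 22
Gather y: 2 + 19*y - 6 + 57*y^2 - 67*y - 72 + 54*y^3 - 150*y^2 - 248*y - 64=54*y^3 - 93*y^2 - 296*y - 140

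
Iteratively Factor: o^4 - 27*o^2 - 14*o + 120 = (o - 2)*(o^3 + 2*o^2 - 23*o - 60) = (o - 2)*(o + 3)*(o^2 - o - 20) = (o - 5)*(o - 2)*(o + 3)*(o + 4)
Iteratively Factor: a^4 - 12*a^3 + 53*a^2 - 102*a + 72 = (a - 4)*(a^3 - 8*a^2 + 21*a - 18) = (a - 4)*(a - 3)*(a^2 - 5*a + 6) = (a - 4)*(a - 3)^2*(a - 2)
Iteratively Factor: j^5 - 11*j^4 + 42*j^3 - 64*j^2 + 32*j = (j)*(j^4 - 11*j^3 + 42*j^2 - 64*j + 32) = j*(j - 1)*(j^3 - 10*j^2 + 32*j - 32) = j*(j - 4)*(j - 1)*(j^2 - 6*j + 8) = j*(j - 4)*(j - 2)*(j - 1)*(j - 4)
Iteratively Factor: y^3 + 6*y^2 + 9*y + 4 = (y + 4)*(y^2 + 2*y + 1) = (y + 1)*(y + 4)*(y + 1)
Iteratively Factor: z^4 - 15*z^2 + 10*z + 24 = (z + 1)*(z^3 - z^2 - 14*z + 24) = (z - 2)*(z + 1)*(z^2 + z - 12) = (z - 2)*(z + 1)*(z + 4)*(z - 3)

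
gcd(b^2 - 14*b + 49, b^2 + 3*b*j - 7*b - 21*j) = b - 7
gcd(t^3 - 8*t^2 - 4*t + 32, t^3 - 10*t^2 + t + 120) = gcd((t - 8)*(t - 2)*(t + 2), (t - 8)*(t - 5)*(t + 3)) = t - 8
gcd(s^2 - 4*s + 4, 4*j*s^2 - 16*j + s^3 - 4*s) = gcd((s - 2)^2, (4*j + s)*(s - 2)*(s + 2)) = s - 2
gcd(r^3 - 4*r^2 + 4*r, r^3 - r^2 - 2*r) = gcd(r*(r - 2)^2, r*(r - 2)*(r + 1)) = r^2 - 2*r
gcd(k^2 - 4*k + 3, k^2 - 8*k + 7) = k - 1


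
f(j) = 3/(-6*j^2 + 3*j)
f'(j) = 3*(12*j - 3)/(-6*j^2 + 3*j)^2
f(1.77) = -0.22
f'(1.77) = 0.30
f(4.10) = -0.03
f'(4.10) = 0.02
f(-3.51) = -0.04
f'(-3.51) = -0.02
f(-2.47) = -0.07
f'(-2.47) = -0.05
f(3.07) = -0.06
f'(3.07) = 0.05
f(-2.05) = -0.10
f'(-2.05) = -0.08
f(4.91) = -0.02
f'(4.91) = 0.01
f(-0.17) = -4.39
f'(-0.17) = -32.37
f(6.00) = -0.02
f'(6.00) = 0.01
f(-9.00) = -0.00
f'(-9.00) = 0.00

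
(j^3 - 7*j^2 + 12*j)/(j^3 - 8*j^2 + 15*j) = (j - 4)/(j - 5)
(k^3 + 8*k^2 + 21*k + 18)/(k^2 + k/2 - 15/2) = 2*(k^2 + 5*k + 6)/(2*k - 5)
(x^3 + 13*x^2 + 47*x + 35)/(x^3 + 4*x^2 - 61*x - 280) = (x + 1)/(x - 8)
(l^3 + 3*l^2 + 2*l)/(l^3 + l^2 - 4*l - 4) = l/(l - 2)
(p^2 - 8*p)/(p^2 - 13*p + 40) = p/(p - 5)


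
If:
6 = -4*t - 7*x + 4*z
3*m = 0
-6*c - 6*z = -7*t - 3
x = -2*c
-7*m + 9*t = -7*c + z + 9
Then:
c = 25/73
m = 0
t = 63/73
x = -50/73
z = 85/73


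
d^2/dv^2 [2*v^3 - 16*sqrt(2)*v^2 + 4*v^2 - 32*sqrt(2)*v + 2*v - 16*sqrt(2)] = 12*v - 32*sqrt(2) + 8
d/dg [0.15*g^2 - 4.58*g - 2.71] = 0.3*g - 4.58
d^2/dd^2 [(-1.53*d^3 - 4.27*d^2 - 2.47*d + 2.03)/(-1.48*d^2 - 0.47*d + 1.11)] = (-3.5527136788005e-15*d^5 - 1.4210854715202e-14*d^4 + 10.583074*d^3 + 10.620258*d^2 + 27.184566*d + 5.53271)/(3.241792*d^6 + 3.088464*d^5 - 6.313236*d^4 - 4.528873*d^3 + 4.734927*d^2 + 1.737261*d - 1.367631)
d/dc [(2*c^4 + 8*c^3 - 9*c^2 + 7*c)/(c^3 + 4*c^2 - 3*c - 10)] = (2*c^6 + 16*c^5 + 23*c^4 - 142*c^3 - 241*c^2 + 180*c - 70)/(c^6 + 8*c^5 + 10*c^4 - 44*c^3 - 71*c^2 + 60*c + 100)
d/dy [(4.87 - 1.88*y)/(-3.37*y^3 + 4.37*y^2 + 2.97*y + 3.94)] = (-12.6712*y^3 + 57.4513*y^2 - 42.5638*y - 21.8711)/(11.3569*y^6 - 29.4538*y^5 - 0.9209*y^4 - 0.597799999999999*y^3 + 43.2565*y^2 + 23.4036*y + 15.5236)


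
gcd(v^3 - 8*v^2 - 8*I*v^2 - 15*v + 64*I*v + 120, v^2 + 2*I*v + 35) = v - 5*I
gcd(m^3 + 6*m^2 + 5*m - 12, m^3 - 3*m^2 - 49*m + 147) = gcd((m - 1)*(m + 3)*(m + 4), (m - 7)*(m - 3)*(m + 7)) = 1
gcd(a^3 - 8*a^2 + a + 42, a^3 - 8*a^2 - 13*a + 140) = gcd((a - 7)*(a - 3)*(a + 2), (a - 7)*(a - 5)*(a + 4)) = a - 7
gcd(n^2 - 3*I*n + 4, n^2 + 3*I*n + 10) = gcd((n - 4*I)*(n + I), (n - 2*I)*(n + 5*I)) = 1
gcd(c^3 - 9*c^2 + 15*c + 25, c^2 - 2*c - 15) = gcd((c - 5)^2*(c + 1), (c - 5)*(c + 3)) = c - 5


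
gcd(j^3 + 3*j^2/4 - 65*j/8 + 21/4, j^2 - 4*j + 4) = j - 2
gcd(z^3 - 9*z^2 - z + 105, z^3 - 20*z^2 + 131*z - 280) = z^2 - 12*z + 35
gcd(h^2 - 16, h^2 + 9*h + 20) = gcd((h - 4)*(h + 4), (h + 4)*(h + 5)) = h + 4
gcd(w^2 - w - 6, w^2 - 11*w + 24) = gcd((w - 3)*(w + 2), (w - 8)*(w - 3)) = w - 3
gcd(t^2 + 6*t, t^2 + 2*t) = t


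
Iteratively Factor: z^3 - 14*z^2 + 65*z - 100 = (z - 5)*(z^2 - 9*z + 20) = (z - 5)^2*(z - 4)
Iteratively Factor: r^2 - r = (r - 1)*(r)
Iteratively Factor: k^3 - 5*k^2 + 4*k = (k - 4)*(k^2 - k) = (k - 4)*(k - 1)*(k)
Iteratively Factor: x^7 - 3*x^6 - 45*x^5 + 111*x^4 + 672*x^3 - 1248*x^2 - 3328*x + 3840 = (x - 1)*(x^6 - 2*x^5 - 47*x^4 + 64*x^3 + 736*x^2 - 512*x - 3840) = (x - 1)*(x + 4)*(x^5 - 6*x^4 - 23*x^3 + 156*x^2 + 112*x - 960) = (x - 5)*(x - 1)*(x + 4)*(x^4 - x^3 - 28*x^2 + 16*x + 192) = (x - 5)*(x - 1)*(x + 3)*(x + 4)*(x^3 - 4*x^2 - 16*x + 64) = (x - 5)*(x - 4)*(x - 1)*(x + 3)*(x + 4)*(x^2 - 16) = (x - 5)*(x - 4)^2*(x - 1)*(x + 3)*(x + 4)*(x + 4)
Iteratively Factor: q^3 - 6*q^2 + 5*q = (q - 1)*(q^2 - 5*q) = q*(q - 1)*(q - 5)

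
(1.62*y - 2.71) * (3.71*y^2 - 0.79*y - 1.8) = 6.0102*y^3 - 11.3339*y^2 - 0.7751*y + 4.878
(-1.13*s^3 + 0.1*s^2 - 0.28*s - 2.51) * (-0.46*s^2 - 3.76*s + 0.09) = 0.5198*s^5 + 4.2028*s^4 - 0.3489*s^3 + 2.2164*s^2 + 9.4124*s - 0.2259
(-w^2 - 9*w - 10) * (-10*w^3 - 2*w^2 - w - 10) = 10*w^5 + 92*w^4 + 119*w^3 + 39*w^2 + 100*w + 100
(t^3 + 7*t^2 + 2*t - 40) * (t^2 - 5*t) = t^5 + 2*t^4 - 33*t^3 - 50*t^2 + 200*t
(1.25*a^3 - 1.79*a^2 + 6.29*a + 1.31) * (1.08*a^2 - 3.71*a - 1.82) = 1.35*a^5 - 6.5707*a^4 + 11.1591*a^3 - 18.6633*a^2 - 16.3079*a - 2.3842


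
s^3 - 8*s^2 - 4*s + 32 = (s - 8)*(s - 2)*(s + 2)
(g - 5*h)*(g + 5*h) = g^2 - 25*h^2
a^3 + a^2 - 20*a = a*(a - 4)*(a + 5)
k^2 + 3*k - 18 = (k - 3)*(k + 6)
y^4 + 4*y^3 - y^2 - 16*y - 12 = (y - 2)*(y + 1)*(y + 2)*(y + 3)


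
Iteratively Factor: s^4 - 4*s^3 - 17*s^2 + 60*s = (s)*(s^3 - 4*s^2 - 17*s + 60) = s*(s - 3)*(s^2 - s - 20) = s*(s - 3)*(s + 4)*(s - 5)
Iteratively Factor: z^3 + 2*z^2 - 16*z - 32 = (z - 4)*(z^2 + 6*z + 8) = (z - 4)*(z + 4)*(z + 2)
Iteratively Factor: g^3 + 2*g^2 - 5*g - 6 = (g + 1)*(g^2 + g - 6) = (g + 1)*(g + 3)*(g - 2)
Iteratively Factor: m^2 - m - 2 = (m + 1)*(m - 2)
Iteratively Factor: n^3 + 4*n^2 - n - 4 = (n + 1)*(n^2 + 3*n - 4) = (n - 1)*(n + 1)*(n + 4)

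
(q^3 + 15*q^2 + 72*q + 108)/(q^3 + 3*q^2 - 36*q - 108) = (q + 6)/(q - 6)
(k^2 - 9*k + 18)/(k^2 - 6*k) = (k - 3)/k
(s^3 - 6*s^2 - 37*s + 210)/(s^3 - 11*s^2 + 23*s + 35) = (s + 6)/(s + 1)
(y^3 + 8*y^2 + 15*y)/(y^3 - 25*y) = (y + 3)/(y - 5)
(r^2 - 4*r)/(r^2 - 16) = r/(r + 4)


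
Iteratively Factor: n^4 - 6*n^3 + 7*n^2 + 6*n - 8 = (n - 2)*(n^3 - 4*n^2 - n + 4) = (n - 2)*(n + 1)*(n^2 - 5*n + 4) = (n - 4)*(n - 2)*(n + 1)*(n - 1)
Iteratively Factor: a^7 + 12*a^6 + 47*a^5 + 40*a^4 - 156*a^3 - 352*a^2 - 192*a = (a)*(a^6 + 12*a^5 + 47*a^4 + 40*a^3 - 156*a^2 - 352*a - 192) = a*(a + 4)*(a^5 + 8*a^4 + 15*a^3 - 20*a^2 - 76*a - 48) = a*(a + 1)*(a + 4)*(a^4 + 7*a^3 + 8*a^2 - 28*a - 48) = a*(a - 2)*(a + 1)*(a + 4)*(a^3 + 9*a^2 + 26*a + 24) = a*(a - 2)*(a + 1)*(a + 3)*(a + 4)*(a^2 + 6*a + 8) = a*(a - 2)*(a + 1)*(a + 2)*(a + 3)*(a + 4)*(a + 4)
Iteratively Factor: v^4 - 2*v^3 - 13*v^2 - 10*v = (v + 2)*(v^3 - 4*v^2 - 5*v) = (v - 5)*(v + 2)*(v^2 + v) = (v - 5)*(v + 1)*(v + 2)*(v)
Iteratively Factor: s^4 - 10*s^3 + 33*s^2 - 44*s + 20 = (s - 5)*(s^3 - 5*s^2 + 8*s - 4) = (s - 5)*(s - 1)*(s^2 - 4*s + 4) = (s - 5)*(s - 2)*(s - 1)*(s - 2)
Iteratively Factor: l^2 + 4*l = (l + 4)*(l)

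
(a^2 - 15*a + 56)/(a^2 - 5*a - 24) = (a - 7)/(a + 3)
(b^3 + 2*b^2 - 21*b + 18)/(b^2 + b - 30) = (b^2 - 4*b + 3)/(b - 5)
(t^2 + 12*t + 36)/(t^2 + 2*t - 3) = (t^2 + 12*t + 36)/(t^2 + 2*t - 3)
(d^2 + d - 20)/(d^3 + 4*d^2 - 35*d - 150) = (d - 4)/(d^2 - d - 30)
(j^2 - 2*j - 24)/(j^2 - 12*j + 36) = (j + 4)/(j - 6)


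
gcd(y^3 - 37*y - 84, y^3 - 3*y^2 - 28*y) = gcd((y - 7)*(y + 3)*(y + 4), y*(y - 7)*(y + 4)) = y^2 - 3*y - 28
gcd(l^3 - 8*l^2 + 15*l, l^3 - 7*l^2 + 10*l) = l^2 - 5*l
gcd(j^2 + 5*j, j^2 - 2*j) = j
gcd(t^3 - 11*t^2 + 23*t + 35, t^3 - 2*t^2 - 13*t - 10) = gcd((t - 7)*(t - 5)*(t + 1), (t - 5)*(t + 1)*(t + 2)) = t^2 - 4*t - 5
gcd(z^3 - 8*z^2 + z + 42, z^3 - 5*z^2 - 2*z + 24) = z^2 - z - 6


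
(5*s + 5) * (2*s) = 10*s^2 + 10*s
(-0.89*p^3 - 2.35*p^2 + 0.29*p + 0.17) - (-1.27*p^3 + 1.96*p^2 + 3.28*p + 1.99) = 0.38*p^3 - 4.31*p^2 - 2.99*p - 1.82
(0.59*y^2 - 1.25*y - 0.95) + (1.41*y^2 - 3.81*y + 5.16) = 2.0*y^2 - 5.06*y + 4.21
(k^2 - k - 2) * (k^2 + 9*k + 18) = k^4 + 8*k^3 + 7*k^2 - 36*k - 36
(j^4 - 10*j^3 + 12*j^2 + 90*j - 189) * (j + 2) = j^5 - 8*j^4 - 8*j^3 + 114*j^2 - 9*j - 378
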